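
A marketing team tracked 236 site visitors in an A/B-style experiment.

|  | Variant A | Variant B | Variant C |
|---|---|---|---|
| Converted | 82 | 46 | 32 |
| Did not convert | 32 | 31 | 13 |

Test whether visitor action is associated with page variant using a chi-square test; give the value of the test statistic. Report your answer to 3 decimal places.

Row totals: 160, 76. Column totals: 114, 77, 45. Grand total N = 236.
Expected counts (row total × column total / N):
  Converted, Variant A: 160×114/236 = 77.2881
  Converted, Variant B: 160×77/236 = 52.2034
  Converted, Variant C: 160×45/236 = 30.5085
  Did not convert, Variant A: 76×114/236 = 36.7119
  Did not convert, Variant B: 76×77/236 = 24.7966
  Did not convert, Variant C: 76×45/236 = 14.4915
Contributions (O − E)²/E:
  (82 − 77.2881)²/77.2881 = 0.2873
  (46 − 52.2034)²/52.2034 = 0.7372
  (32 − 30.5085)²/30.5085 = 0.0729
  (32 − 36.7119)²/36.7119 = 0.6048
  (31 − 24.7966)²/24.7966 = 1.5519
  (13 − 14.4915)²/14.4915 = 0.1535
χ² = 0.2873 + 0.7372 + 0.0729 + 0.6048 + 1.5519 + 0.1535 = 3.408

3.408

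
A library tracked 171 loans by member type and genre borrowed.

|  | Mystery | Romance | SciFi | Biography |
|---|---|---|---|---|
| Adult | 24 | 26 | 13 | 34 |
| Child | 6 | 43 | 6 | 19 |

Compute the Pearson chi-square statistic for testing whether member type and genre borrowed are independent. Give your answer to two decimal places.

19.06

Row totals: 97, 74. Column totals: 30, 69, 19, 53. Grand total N = 171.
Expected counts (row total × column total / N):
  Adult, Mystery: 97×30/171 = 17.018
  Adult, Romance: 97×69/171 = 39.140
  Adult, SciFi: 97×19/171 = 10.778
  Adult, Biography: 97×53/171 = 30.064
  Child, Mystery: 74×30/171 = 12.982
  Child, Romance: 74×69/171 = 29.860
  Child, SciFi: 74×19/171 = 8.222
  Child, Biography: 74×53/171 = 22.936
Contributions (O − E)²/E:
  (24 − 17.018)²/17.018 = 2.8645
  (26 − 39.140)²/39.140 = 4.4113
  (13 − 10.778)²/10.778 = 0.4581
  (34 − 30.064)²/30.064 = 0.5153
  (6 − 12.982)²/12.982 = 3.7551
  (43 − 29.860)²/29.860 = 5.7823
  (6 − 8.222)²/8.222 = 0.6005
  (19 − 22.936)²/22.936 = 0.6754
χ² = 2.8645 + 4.4113 + 0.4581 + 0.5153 + 3.7551 + 5.7823 + 0.6005 + 0.6754 = 19.06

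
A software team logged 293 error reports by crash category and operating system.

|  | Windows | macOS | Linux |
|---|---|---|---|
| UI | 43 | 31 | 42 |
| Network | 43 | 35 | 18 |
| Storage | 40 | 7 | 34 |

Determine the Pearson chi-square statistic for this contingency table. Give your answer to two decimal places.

24.09

Row totals: 116, 96, 81. Column totals: 126, 73, 94. Grand total N = 293.
Expected counts (row total × column total / N):
  UI, Windows: 116×126/293 = 49.884
  UI, macOS: 116×73/293 = 28.901
  UI, Linux: 116×94/293 = 37.215
  Network, Windows: 96×126/293 = 41.283
  Network, macOS: 96×73/293 = 23.918
  Network, Linux: 96×94/293 = 30.799
  Storage, Windows: 81×126/293 = 34.833
  Storage, macOS: 81×73/293 = 20.181
  Storage, Linux: 81×94/293 = 25.986
Contributions (O − E)²/E:
  (43 − 49.884)²/49.884 = 0.9500
  (31 − 28.901)²/28.901 = 0.1524
  (42 − 37.215)²/37.215 = 0.6152
  (43 − 41.283)²/41.283 = 0.0714
  (35 − 23.918)²/23.918 = 5.1347
  (18 − 30.799)²/30.799 = 5.3188
  (40 − 34.833)²/34.833 = 0.7665
  (7 − 20.181)²/20.181 = 8.6090
  (34 − 25.986)²/25.986 = 2.4715
χ² = 0.9500 + 0.1524 + 0.6152 + 0.0714 + 5.1347 + 5.3188 + 0.7665 + 8.6090 + 2.4715 = 24.09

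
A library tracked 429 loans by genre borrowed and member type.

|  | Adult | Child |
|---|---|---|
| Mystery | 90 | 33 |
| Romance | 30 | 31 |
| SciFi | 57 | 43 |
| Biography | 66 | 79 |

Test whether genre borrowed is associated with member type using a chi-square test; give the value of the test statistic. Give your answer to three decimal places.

Row totals: 123, 61, 100, 145. Column totals: 243, 186. Grand total N = 429.
Expected counts (row total × column total / N):
  Mystery, Adult: 123×243/429 = 69.67133
  Mystery, Child: 123×186/429 = 53.32867
  Romance, Adult: 61×243/429 = 34.55245
  Romance, Child: 61×186/429 = 26.44755
  SciFi, Adult: 100×243/429 = 56.64336
  SciFi, Child: 100×186/429 = 43.35664
  Biography, Adult: 145×243/429 = 82.13287
  Biography, Child: 145×186/429 = 62.86713
Contributions (O − E)²/E:
  (90 − 69.67133)²/69.67133 = 5.9315
  (33 − 53.32867)²/53.32867 = 7.7492
  (30 − 34.55245)²/34.55245 = 0.5998
  (31 − 26.44755)²/26.44755 = 0.7836
  (57 − 56.64336)²/56.64336 = 0.0022
  (43 − 43.35664)²/43.35664 = 0.0029
  (66 − 82.13287)²/82.13287 = 3.1689
  (79 − 62.86713)²/62.86713 = 4.1400
χ² = 5.9315 + 7.7492 + 0.5998 + 0.7836 + 0.0022 + 0.0029 + 3.1689 + 4.1400 = 22.378

22.378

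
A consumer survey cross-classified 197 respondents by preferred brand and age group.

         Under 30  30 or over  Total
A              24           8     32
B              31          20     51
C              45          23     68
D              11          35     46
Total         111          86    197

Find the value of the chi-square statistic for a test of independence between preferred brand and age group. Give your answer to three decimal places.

Grand total N = 197.
Expected counts (row total × column total / N):
  A, Under 30: 32×111/197 = 18.03046
  A, 30 or over: 32×86/197 = 13.96954
  B, Under 30: 51×111/197 = 28.73604
  B, 30 or over: 51×86/197 = 22.26396
  C, Under 30: 68×111/197 = 38.31472
  C, 30 or over: 68×86/197 = 29.68528
  D, Under 30: 46×111/197 = 25.91878
  D, 30 or over: 46×86/197 = 20.08122
Contributions (O − E)²/E:
  (24 − 18.03046)²/18.03046 = 1.9764
  (8 − 13.96954)²/13.96954 = 2.5509
  (31 − 28.73604)²/28.73604 = 0.1784
  (20 − 22.26396)²/22.26396 = 0.2302
  (45 − 38.31472)²/38.31472 = 1.1665
  (23 − 29.68528)²/29.68528 = 1.5056
  (11 − 25.91878)²/25.91878 = 8.5872
  (35 − 20.08122)²/20.08122 = 11.0835
χ² = 1.9764 + 2.5509 + 0.1784 + 0.2302 + 1.1665 + 1.5056 + 8.5872 + 11.0835 = 27.279

27.279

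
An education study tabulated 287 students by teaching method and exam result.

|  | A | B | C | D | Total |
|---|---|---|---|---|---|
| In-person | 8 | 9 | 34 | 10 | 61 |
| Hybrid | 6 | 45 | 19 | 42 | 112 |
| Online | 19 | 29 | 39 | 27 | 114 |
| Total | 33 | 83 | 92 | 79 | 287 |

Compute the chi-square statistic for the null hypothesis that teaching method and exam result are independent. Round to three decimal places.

42.280

Grand total N = 287.
Expected counts (row total × column total / N):
  In-person, A: 61×33/287 = 7.01394
  In-person, B: 61×83/287 = 17.64111
  In-person, C: 61×92/287 = 19.55401
  In-person, D: 61×79/287 = 16.79094
  Hybrid, A: 112×33/287 = 12.87805
  Hybrid, B: 112×83/287 = 32.39024
  Hybrid, C: 112×92/287 = 35.90244
  Hybrid, D: 112×79/287 = 30.82927
  Online, A: 114×33/287 = 13.10801
  Online, B: 114×83/287 = 32.96864
  Online, C: 114×92/287 = 36.54355
  Online, D: 114×79/287 = 31.37979
Contributions (O − E)²/E:
  (8 − 7.01394)²/7.01394 = 0.1386
  (9 − 17.64111)²/17.64111 = 4.2327
  (34 − 19.55401)²/19.55401 = 10.6723
  (10 − 16.79094)²/16.79094 = 2.7465
  (6 − 12.87805)²/12.87805 = 3.6735
  (45 − 32.39024)²/32.39024 = 4.9091
  (19 − 35.90244)²/35.90244 = 7.9575
  (42 − 30.82927)²/30.82927 = 4.0476
  (19 − 13.10801)²/13.10801 = 2.6484
  (29 − 32.96864)²/32.96864 = 0.4777
  (39 − 36.54355)²/36.54355 = 0.1651
  (27 − 31.37979)²/31.37979 = 0.6113
χ² = 0.1386 + 4.2327 + 10.6723 + 2.7465 + 3.6735 + 4.9091 + 7.9575 + 4.0476 + 2.6484 + 0.4777 + 0.1651 + 0.6113 = 42.280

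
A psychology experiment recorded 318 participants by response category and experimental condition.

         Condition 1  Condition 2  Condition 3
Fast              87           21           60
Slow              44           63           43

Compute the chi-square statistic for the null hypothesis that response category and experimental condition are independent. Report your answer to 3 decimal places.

37.020

Row totals: 168, 150. Column totals: 131, 84, 103. Grand total N = 318.
Expected counts (row total × column total / N):
  Fast, Condition 1: 168×131/318 = 69.2075
  Fast, Condition 2: 168×84/318 = 44.3774
  Fast, Condition 3: 168×103/318 = 54.4151
  Slow, Condition 1: 150×131/318 = 61.7925
  Slow, Condition 2: 150×84/318 = 39.6226
  Slow, Condition 3: 150×103/318 = 48.5849
Contributions (O − E)²/E:
  (87 − 69.2075)²/69.2075 = 4.5743
  (21 − 44.3774)²/44.3774 = 12.3149
  (60 − 54.4151)²/54.4151 = 0.5732
  (44 − 61.7925)²/61.7925 = 5.1232
  (63 − 39.6226)²/39.6226 = 13.7927
  (43 − 48.5849)²/48.5849 = 0.6420
χ² = 4.5743 + 12.3149 + 0.5732 + 5.1232 + 13.7927 + 0.6420 = 37.020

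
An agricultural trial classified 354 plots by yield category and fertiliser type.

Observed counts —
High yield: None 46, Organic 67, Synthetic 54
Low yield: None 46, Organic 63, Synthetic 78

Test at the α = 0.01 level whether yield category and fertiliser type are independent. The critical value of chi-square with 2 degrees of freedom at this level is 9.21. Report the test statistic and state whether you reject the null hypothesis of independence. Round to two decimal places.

3.37; fail to reject H₀

Row totals: 167, 187. Column totals: 92, 130, 132. Grand total N = 354.
Expected counts (row total × column total / N):
  High yield, None: 167×92/354 = 43.401
  High yield, Organic: 167×130/354 = 61.328
  High yield, Synthetic: 167×132/354 = 62.271
  Low yield, None: 187×92/354 = 48.599
  Low yield, Organic: 187×130/354 = 68.672
  Low yield, Synthetic: 187×132/354 = 69.729
Contributions (O − E)²/E:
  (46 − 43.401)²/43.401 = 0.1556
  (67 − 61.328)²/61.328 = 0.5246
  (54 − 62.271)²/62.271 = 1.0986
  (46 − 48.599)²/48.599 = 0.1390
  (63 − 68.672)²/68.672 = 0.4685
  (78 − 69.729)²/69.729 = 0.9811
χ² = 0.1556 + 0.5246 + 1.0986 + 0.1390 + 0.4685 + 0.9811 = 3.37
df = (2−1)(3−1) = 2. Since 3.37 < 9.21, fail to reject the null hypothesis of independence at α = 0.01.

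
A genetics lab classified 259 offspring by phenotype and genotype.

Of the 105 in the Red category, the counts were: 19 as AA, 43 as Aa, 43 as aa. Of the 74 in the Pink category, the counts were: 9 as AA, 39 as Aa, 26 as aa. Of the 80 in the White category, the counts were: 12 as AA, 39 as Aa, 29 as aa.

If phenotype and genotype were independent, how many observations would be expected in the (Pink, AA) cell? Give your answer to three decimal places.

Row total (Pink) = 74; column total (AA) = 40; grand total N = 259.
Expected count = (row total × column total) / N = 74 × 40 / 259 = 11.429.

11.429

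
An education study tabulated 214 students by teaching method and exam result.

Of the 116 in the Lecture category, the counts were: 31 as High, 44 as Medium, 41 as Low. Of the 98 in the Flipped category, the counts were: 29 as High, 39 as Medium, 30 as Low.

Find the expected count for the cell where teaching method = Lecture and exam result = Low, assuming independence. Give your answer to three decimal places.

Row total (Lecture) = 116; column total (Low) = 71; grand total N = 214.
Expected count = (row total × column total) / N = 116 × 71 / 214 = 38.486.

38.486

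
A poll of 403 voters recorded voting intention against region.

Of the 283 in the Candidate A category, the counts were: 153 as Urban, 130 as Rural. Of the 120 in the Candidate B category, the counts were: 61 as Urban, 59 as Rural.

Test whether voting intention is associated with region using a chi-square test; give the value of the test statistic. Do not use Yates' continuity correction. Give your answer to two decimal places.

0.35

Row totals: 283, 120. Column totals: 214, 189. Grand total N = 403.
Expected counts (row total × column total / N):
  Candidate A, Urban: 283×214/403 = 150.278
  Candidate A, Rural: 283×189/403 = 132.722
  Candidate B, Urban: 120×214/403 = 63.722
  Candidate B, Rural: 120×189/403 = 56.278
Contributions (O − E)²/E:
  (153 − 150.278)²/150.278 = 0.0493
  (130 − 132.722)²/132.722 = 0.0558
  (61 − 63.722)²/63.722 = 0.1163
  (59 − 56.278)²/56.278 = 0.1317
χ² = 0.0493 + 0.0558 + 0.1163 + 0.1317 = 0.35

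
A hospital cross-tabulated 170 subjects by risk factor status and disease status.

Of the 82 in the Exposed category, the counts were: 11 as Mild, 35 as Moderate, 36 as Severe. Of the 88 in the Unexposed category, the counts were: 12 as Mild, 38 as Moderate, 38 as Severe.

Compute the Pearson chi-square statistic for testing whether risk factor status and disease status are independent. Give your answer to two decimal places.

0.01

Row totals: 82, 88. Column totals: 23, 73, 74. Grand total N = 170.
Expected counts (row total × column total / N):
  Exposed, Mild: 82×23/170 = 11.094
  Exposed, Moderate: 82×73/170 = 35.212
  Exposed, Severe: 82×74/170 = 35.694
  Unexposed, Mild: 88×23/170 = 11.906
  Unexposed, Moderate: 88×73/170 = 37.788
  Unexposed, Severe: 88×74/170 = 38.306
Contributions (O − E)²/E:
  (11 − 11.094)²/11.094 = 0.0008
  (35 − 35.212)²/35.212 = 0.0013
  (36 − 35.694)²/35.694 = 0.0026
  (12 − 11.906)²/11.906 = 0.0007
  (38 − 37.788)²/37.788 = 0.0012
  (38 − 38.306)²/38.306 = 0.0024
χ² = 0.0008 + 0.0013 + 0.0026 + 0.0007 + 0.0012 + 0.0024 = 0.01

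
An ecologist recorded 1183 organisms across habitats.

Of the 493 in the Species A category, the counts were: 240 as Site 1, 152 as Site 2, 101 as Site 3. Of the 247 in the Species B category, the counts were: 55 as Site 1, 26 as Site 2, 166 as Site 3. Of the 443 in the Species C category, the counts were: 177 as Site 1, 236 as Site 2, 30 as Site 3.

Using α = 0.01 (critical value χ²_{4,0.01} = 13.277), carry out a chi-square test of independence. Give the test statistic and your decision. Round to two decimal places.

Row totals: 493, 247, 443. Column totals: 472, 414, 297. Grand total N = 1183.
Expected counts (row total × column total / N):
  Species A, Site 1: 493×472/1183 = 196.700
  Species A, Site 2: 493×414/1183 = 172.529
  Species A, Site 3: 493×297/1183 = 123.771
  Species B, Site 1: 247×472/1183 = 98.549
  Species B, Site 2: 247×414/1183 = 86.440
  Species B, Site 3: 247×297/1183 = 62.011
  Species C, Site 1: 443×472/1183 = 176.751
  Species C, Site 2: 443×414/1183 = 155.031
  Species C, Site 3: 443×297/1183 = 111.218
Contributions (O − E)²/E:
  (240 − 196.700)²/196.700 = 9.5317
  (152 − 172.529)²/172.529 = 2.4427
  (101 − 123.771)²/123.771 = 4.1893
  (55 − 98.549)²/98.549 = 19.2444
  (26 − 86.440)²/86.440 = 42.2605
  (166 − 62.011)²/62.011 = 174.3838
  (177 − 176.751)²/176.751 = 0.0004
  (236 − 155.031)²/155.031 = 42.2882
  (30 − 111.218)²/111.218 = 59.3102
χ² = 9.5317 + 2.4427 + 4.1893 + 19.2444 + 42.2605 + 174.3838 + 0.0004 + 42.2882 + 59.3102 = 353.65
df = (3−1)(3−1) = 4. Since 353.65 > 13.277, reject the null hypothesis of independence at α = 0.01.

353.65; reject H₀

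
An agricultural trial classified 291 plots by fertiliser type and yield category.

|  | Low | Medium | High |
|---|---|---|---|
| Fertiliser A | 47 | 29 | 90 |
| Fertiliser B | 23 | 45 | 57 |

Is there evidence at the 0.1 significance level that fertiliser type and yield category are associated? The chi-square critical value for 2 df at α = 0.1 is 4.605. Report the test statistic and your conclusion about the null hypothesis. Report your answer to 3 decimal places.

13.589; reject H₀

Row totals: 166, 125. Column totals: 70, 74, 147. Grand total N = 291.
Expected counts (row total × column total / N):
  Fertiliser A, Low: 166×70/291 = 39.9313
  Fertiliser A, Medium: 166×74/291 = 42.2131
  Fertiliser A, High: 166×147/291 = 83.8557
  Fertiliser B, Low: 125×70/291 = 30.0687
  Fertiliser B, Medium: 125×74/291 = 31.7869
  Fertiliser B, High: 125×147/291 = 63.1443
Contributions (O − E)²/E:
  (47 − 39.9313)²/39.9313 = 1.2513
  (29 − 42.2131)²/42.2131 = 4.1358
  (90 − 83.8557)²/83.8557 = 0.4502
  (23 − 30.0687)²/30.0687 = 1.6617
  (45 − 31.7869)²/31.7869 = 5.4924
  (57 − 63.1443)²/63.1443 = 0.5979
χ² = 1.2513 + 4.1358 + 0.4502 + 1.6617 + 5.4924 + 0.5979 = 13.589
df = (2−1)(3−1) = 2. Since 13.589 > 4.605, reject the null hypothesis of independence at α = 0.1.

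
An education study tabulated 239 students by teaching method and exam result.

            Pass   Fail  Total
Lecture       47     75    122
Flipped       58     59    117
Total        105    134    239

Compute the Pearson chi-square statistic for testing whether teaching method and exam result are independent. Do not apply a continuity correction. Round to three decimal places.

2.960

Grand total N = 239.
Expected counts (row total × column total / N):
  Lecture, Pass: 122×105/239 = 53.59833
  Lecture, Fail: 122×134/239 = 68.40167
  Flipped, Pass: 117×105/239 = 51.40167
  Flipped, Fail: 117×134/239 = 65.59833
Contributions (O − E)²/E:
  (47 − 53.59833)²/53.59833 = 0.8123
  (75 − 68.40167)²/68.40167 = 0.6365
  (58 − 51.40167)²/51.40167 = 0.8470
  (59 − 65.59833)²/65.59833 = 0.6637
χ² = 0.8123 + 0.6365 + 0.8470 + 0.6637 = 2.960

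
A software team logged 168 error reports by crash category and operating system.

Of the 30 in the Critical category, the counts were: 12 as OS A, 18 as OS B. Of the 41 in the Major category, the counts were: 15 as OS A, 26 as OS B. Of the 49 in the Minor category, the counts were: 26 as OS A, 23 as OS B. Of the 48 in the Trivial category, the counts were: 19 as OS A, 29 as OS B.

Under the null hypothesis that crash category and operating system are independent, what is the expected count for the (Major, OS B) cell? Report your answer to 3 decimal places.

Row total (Major) = 41; column total (OS B) = 96; grand total N = 168.
Expected count = (row total × column total) / N = 41 × 96 / 168 = 23.429.

23.429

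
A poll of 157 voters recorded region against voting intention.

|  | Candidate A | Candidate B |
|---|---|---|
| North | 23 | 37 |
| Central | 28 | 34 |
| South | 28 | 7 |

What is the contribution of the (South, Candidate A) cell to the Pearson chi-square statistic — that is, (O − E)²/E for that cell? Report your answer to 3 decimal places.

Row total (South) = 35; column total (Candidate A) = 79; N = 157.
Expected count E = 35 × 79 / 157 = 17.6115.
Contribution = (O − E)²/E = (28 − 17.6115)² / 17.6115 = 6.128.

6.128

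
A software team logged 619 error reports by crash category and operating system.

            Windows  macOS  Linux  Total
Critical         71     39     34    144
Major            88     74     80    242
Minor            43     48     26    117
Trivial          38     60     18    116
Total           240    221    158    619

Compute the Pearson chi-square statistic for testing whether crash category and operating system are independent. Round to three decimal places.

30.371

Grand total N = 619.
Expected counts (row total × column total / N):
  Critical, Windows: 144×240/619 = 55.83199
  Critical, macOS: 144×221/619 = 51.41195
  Critical, Linux: 144×158/619 = 36.75606
  Major, Windows: 242×240/619 = 93.82876
  Major, macOS: 242×221/619 = 86.40065
  Major, Linux: 242×158/619 = 61.77060
  Minor, Windows: 117×240/619 = 45.36349
  Minor, macOS: 117×221/619 = 41.77221
  Minor, Linux: 117×158/619 = 29.86430
  Trivial, Windows: 116×240/619 = 44.97577
  Trivial, macOS: 116×221/619 = 41.41519
  Trivial, Linux: 116×158/619 = 29.60905
Contributions (O − E)²/E:
  (71 − 55.83199)²/55.83199 = 4.1207
  (39 − 51.41195)²/51.41195 = 2.9965
  (34 − 36.75606)²/36.75606 = 0.2067
  (88 − 93.82876)²/93.82876 = 0.3621
  (74 − 86.40065)²/86.40065 = 1.7798
  (80 − 61.77060)²/61.77060 = 5.3798
  (43 − 45.36349)²/45.36349 = 0.1231
  (48 − 41.77221)²/41.77221 = 0.9285
  (26 − 29.86430)²/29.86430 = 0.5000
  (38 − 44.97577)²/44.97577 = 1.0819
  (60 − 41.41519)²/41.41519 = 8.3398
  (18 − 29.60905)²/29.60905 = 4.5517
χ² = 4.1207 + 2.9965 + 0.2067 + 0.3621 + 1.7798 + 5.3798 + 0.1231 + 0.9285 + 0.5000 + 1.0819 + 8.3398 + 4.5517 = 30.371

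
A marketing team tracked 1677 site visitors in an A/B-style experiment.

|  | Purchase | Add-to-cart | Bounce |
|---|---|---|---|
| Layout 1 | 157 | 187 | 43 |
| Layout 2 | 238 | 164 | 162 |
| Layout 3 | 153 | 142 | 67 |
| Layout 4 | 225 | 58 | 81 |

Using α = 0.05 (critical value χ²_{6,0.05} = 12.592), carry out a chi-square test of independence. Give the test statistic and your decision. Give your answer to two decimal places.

Row totals: 387, 564, 362, 364. Column totals: 773, 551, 353. Grand total N = 1677.
Expected counts (row total × column total / N):
  Layout 1, Purchase: 387×773/1677 = 178.385
  Layout 1, Add-to-cart: 387×551/1677 = 127.154
  Layout 1, Bounce: 387×353/1677 = 81.462
  Layout 2, Purchase: 564×773/1677 = 259.971
  Layout 2, Add-to-cart: 564×551/1677 = 185.309
  Layout 2, Bounce: 564×353/1677 = 118.719
  Layout 3, Purchase: 362×773/1677 = 166.861
  Layout 3, Add-to-cart: 362×551/1677 = 118.940
  Layout 3, Bounce: 362×353/1677 = 76.199
  Layout 4, Purchase: 364×773/1677 = 167.783
  Layout 4, Add-to-cart: 364×551/1677 = 119.597
  Layout 4, Bounce: 364×353/1677 = 76.620
Contributions (O − E)²/E:
  (157 − 178.385)²/178.385 = 2.5637
  (187 − 127.154)²/127.154 = 28.1670
  (43 − 81.462)²/81.462 = 18.1597
  (238 − 259.971)²/259.971 = 1.8568
  (164 − 185.309)²/185.309 = 2.4504
  (162 − 118.719)²/118.719 = 15.7788
  (153 − 166.861)²/166.861 = 1.1514
  (142 − 118.940)²/118.940 = 4.4709
  (67 − 76.199)²/76.199 = 1.1105
  (225 − 167.783)²/167.783 = 19.5120
  (58 − 119.597)²/119.597 = 31.7248
  (81 − 76.620)²/76.620 = 0.2504
χ² = 2.5637 + 28.1670 + 18.1597 + 1.8568 + 2.4504 + 15.7788 + 1.1514 + 4.4709 + 1.1105 + 19.5120 + 31.7248 + 0.2504 = 127.20
df = (4−1)(3−1) = 6. Since 127.20 > 12.592, reject the null hypothesis of independence at α = 0.05.

127.20; reject H₀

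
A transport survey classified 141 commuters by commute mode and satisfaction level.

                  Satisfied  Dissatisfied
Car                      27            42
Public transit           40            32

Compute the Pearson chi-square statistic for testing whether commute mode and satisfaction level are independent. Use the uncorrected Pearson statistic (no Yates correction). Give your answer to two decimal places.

Row totals: 69, 72. Column totals: 67, 74. Grand total N = 141.
Expected counts (row total × column total / N):
  Car, Satisfied: 69×67/141 = 32.787
  Car, Dissatisfied: 69×74/141 = 36.213
  Public transit, Satisfied: 72×67/141 = 34.213
  Public transit, Dissatisfied: 72×74/141 = 37.787
Contributions (O − E)²/E:
  (27 − 32.787)²/32.787 = 1.0214
  (42 − 36.213)²/36.213 = 0.9248
  (40 − 34.213)²/34.213 = 0.9788
  (32 − 37.787)²/37.787 = 0.8863
χ² = 1.0214 + 0.9248 + 0.9788 + 0.8863 = 3.81

3.81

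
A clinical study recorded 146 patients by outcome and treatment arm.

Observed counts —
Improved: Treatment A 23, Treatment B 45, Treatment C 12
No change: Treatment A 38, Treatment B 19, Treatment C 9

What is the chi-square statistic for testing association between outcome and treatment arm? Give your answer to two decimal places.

Row totals: 80, 66. Column totals: 61, 64, 21. Grand total N = 146.
Expected counts (row total × column total / N):
  Improved, Treatment A: 80×61/146 = 33.425
  Improved, Treatment B: 80×64/146 = 35.068
  Improved, Treatment C: 80×21/146 = 11.507
  No change, Treatment A: 66×61/146 = 27.575
  No change, Treatment B: 66×64/146 = 28.932
  No change, Treatment C: 66×21/146 = 9.493
Contributions (O − E)²/E:
  (23 − 33.425)²/33.425 = 3.2515
  (45 − 35.068)²/35.068 = 2.8130
  (12 − 11.507)²/11.507 = 0.0211
  (38 − 27.575)²/27.575 = 3.9413
  (19 − 28.932)²/28.932 = 3.4095
  (9 − 9.493)²/9.493 = 0.0256
χ² = 3.2515 + 2.8130 + 0.0211 + 3.9413 + 3.4095 + 0.0256 = 13.46

13.46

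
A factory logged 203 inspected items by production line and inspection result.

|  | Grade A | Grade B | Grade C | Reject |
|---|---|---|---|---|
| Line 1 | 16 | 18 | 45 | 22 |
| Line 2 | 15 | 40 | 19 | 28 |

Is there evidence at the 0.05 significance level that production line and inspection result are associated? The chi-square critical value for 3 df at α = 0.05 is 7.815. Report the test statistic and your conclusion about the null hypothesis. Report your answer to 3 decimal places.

Row totals: 101, 102. Column totals: 31, 58, 64, 50. Grand total N = 203.
Expected counts (row total × column total / N):
  Line 1, Grade A: 101×31/203 = 15.4236
  Line 1, Grade B: 101×58/203 = 28.8571
  Line 1, Grade C: 101×64/203 = 31.8424
  Line 1, Reject: 101×50/203 = 24.8768
  Line 2, Grade A: 102×31/203 = 15.5764
  Line 2, Grade B: 102×58/203 = 29.1429
  Line 2, Grade C: 102×64/203 = 32.1576
  Line 2, Reject: 102×50/203 = 25.1232
Contributions (O − E)²/E:
  (16 − 15.4236)²/15.4236 = 0.0215
  (18 − 28.8571)²/28.8571 = 4.0848
  (45 − 31.8424)²/31.8424 = 5.4369
  (22 − 24.8768)²/24.8768 = 0.3327
  (15 − 15.5764)²/15.5764 = 0.0213
  (40 − 29.1429)²/29.1429 = 4.0448
  (19 − 32.1576)²/32.1576 = 5.3836
  (28 − 25.1232)²/25.1232 = 0.3294
χ² = 0.0215 + 4.0848 + 5.4369 + 0.3327 + 0.0213 + 4.0448 + 5.3836 + 0.3294 = 19.655
df = (2−1)(4−1) = 3. Since 19.655 > 7.815, reject the null hypothesis of independence at α = 0.05.

19.655; reject H₀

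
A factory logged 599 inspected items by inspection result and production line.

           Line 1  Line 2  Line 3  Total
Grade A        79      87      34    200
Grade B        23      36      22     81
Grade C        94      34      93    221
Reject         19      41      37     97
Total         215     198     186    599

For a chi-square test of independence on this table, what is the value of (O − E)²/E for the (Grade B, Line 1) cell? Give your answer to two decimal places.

Row total (Grade B) = 81; column total (Line 1) = 215; N = 599.
Expected count E = 81 × 215 / 599 = 29.0735.
Contribution = (O − E)²/E = (23 − 29.0735)² / 29.0735 = 1.27.

1.27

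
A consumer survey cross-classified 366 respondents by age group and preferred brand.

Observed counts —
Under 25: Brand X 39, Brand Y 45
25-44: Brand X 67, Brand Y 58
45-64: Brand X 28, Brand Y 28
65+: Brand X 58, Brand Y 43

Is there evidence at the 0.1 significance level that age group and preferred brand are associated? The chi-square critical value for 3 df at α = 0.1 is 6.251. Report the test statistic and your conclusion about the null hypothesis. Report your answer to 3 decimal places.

2.425; fail to reject H₀

Row totals: 84, 125, 56, 101. Column totals: 192, 174. Grand total N = 366.
Expected counts (row total × column total / N):
  Under 25, Brand X: 84×192/366 = 44.0656
  Under 25, Brand Y: 84×174/366 = 39.9344
  25-44, Brand X: 125×192/366 = 65.5738
  25-44, Brand Y: 125×174/366 = 59.4262
  45-64, Brand X: 56×192/366 = 29.3770
  45-64, Brand Y: 56×174/366 = 26.6230
  65+, Brand X: 101×192/366 = 52.9836
  65+, Brand Y: 101×174/366 = 48.0164
Contributions (O − E)²/E:
  (39 − 44.0656)²/44.0656 = 0.5823
  (45 − 39.9344)²/39.9344 = 0.6426
  (67 − 65.5738)²/65.5738 = 0.0310
  (58 − 59.4262)²/59.4262 = 0.0342
  (28 − 29.3770)²/29.3770 = 0.0645
  (28 − 26.6230)²/26.6230 = 0.0712
  (58 − 52.9836)²/52.9836 = 0.4749
  (43 − 48.0164)²/48.0164 = 0.5241
χ² = 0.5823 + 0.6426 + 0.0310 + 0.0342 + 0.0645 + 0.0712 + 0.4749 + 0.5241 = 2.425
df = (4−1)(2−1) = 3. Since 2.425 < 6.251, fail to reject the null hypothesis of independence at α = 0.1.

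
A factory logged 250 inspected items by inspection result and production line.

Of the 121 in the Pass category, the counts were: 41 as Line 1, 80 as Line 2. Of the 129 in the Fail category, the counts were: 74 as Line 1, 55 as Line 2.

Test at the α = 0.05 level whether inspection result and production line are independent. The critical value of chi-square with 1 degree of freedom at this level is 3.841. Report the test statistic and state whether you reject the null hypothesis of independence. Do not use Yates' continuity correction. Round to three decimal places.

Row totals: 121, 129. Column totals: 115, 135. Grand total N = 250.
Expected counts (row total × column total / N):
  Pass, Line 1: 121×115/250 = 55.6600
  Pass, Line 2: 121×135/250 = 65.3400
  Fail, Line 1: 129×115/250 = 59.3400
  Fail, Line 2: 129×135/250 = 69.6600
Contributions (O − E)²/E:
  (41 − 55.6600)²/55.6600 = 3.8612
  (80 − 65.3400)²/65.3400 = 3.2892
  (74 − 59.3400)²/59.3400 = 3.6218
  (55 − 69.6600)²/69.6600 = 3.0852
χ² = 3.8612 + 3.2892 + 3.6218 + 3.0852 = 13.857
df = (2−1)(2−1) = 1. Since 13.857 > 3.841, reject the null hypothesis of independence at α = 0.05.

13.857; reject H₀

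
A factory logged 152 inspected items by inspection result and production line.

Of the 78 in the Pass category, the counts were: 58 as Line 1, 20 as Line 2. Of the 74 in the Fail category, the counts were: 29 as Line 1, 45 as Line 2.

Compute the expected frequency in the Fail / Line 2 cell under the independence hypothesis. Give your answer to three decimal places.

31.645

Row total (Fail) = 74; column total (Line 2) = 65; grand total N = 152.
Expected count = (row total × column total) / N = 74 × 65 / 152 = 31.645.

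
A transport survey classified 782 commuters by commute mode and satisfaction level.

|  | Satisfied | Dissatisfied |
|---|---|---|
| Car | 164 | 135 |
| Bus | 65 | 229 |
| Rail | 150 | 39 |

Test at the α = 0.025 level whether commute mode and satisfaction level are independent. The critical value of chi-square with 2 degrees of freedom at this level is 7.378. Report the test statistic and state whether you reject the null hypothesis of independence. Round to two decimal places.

158.90; reject H₀

Row totals: 299, 294, 189. Column totals: 379, 403. Grand total N = 782.
Expected counts (row total × column total / N):
  Car, Satisfied: 299×379/782 = 144.912
  Car, Dissatisfied: 299×403/782 = 154.088
  Bus, Satisfied: 294×379/782 = 142.488
  Bus, Dissatisfied: 294×403/782 = 151.512
  Rail, Satisfied: 189×379/782 = 91.600
  Rail, Dissatisfied: 189×403/782 = 97.400
Contributions (O − E)²/E:
  (164 − 144.912)²/144.912 = 2.5143
  (135 − 154.088)²/154.088 = 2.3646
  (65 − 142.488)²/142.488 = 42.1396
  (229 − 151.512)²/151.512 = 39.6298
  (150 − 91.600)²/91.600 = 37.2332
  (39 − 97.400)²/97.400 = 35.0160
χ² = 2.5143 + 2.3646 + 42.1396 + 39.6298 + 37.2332 + 35.0160 = 158.90
df = (3−1)(2−1) = 2. Since 158.90 > 7.378, reject the null hypothesis of independence at α = 0.025.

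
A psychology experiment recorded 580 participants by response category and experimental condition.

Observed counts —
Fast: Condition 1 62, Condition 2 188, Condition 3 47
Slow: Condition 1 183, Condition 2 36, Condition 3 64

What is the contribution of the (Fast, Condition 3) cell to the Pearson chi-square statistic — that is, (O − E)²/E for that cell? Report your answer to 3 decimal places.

1.703

Row total (Fast) = 297; column total (Condition 3) = 111; N = 580.
Expected count E = 297 × 111 / 580 = 56.8397.
Contribution = (O − E)²/E = (47 − 56.8397)² / 56.8397 = 1.703.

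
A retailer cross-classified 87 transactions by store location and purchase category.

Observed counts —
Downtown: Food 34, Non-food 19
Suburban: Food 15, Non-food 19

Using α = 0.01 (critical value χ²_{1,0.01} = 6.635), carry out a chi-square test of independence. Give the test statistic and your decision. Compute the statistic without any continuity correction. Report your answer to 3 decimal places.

3.379; fail to reject H₀

Row totals: 53, 34. Column totals: 49, 38. Grand total N = 87.
Expected counts (row total × column total / N):
  Downtown, Food: 53×49/87 = 29.8506
  Downtown, Non-food: 53×38/87 = 23.1494
  Suburban, Food: 34×49/87 = 19.1494
  Suburban, Non-food: 34×38/87 = 14.8506
Contributions (O − E)²/E:
  (34 − 29.8506)²/29.8506 = 0.5768
  (19 − 23.1494)²/23.1494 = 0.7438
  (15 − 19.1494)²/19.1494 = 0.8991
  (19 − 14.8506)²/14.8506 = 1.1594
χ² = 0.5768 + 0.7438 + 0.8991 + 1.1594 = 3.379
df = (2−1)(2−1) = 1. Since 3.379 < 6.635, fail to reject the null hypothesis of independence at α = 0.01.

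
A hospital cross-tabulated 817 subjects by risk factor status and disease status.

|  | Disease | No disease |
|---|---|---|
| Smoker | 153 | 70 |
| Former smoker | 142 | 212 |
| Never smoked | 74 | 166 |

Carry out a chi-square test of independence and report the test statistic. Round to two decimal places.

Row totals: 223, 354, 240. Column totals: 369, 448. Grand total N = 817.
Expected counts (row total × column total / N):
  Smoker, Disease: 223×369/817 = 100.7185
  Smoker, No disease: 223×448/817 = 122.2815
  Former smoker, Disease: 354×369/817 = 159.8849
  Former smoker, No disease: 354×448/817 = 194.1151
  Never smoked, Disease: 240×369/817 = 108.3966
  Never smoked, No disease: 240×448/817 = 131.6034
Contributions (O − E)²/E:
  (153 − 100.7185)²/100.7185 = 27.1386
  (70 − 122.2815)²/122.2815 = 22.3530
  (142 − 159.8849)²/159.8849 = 2.0006
  (212 − 194.1151)²/194.1151 = 1.6478
  (74 − 108.3966)²/108.3966 = 10.9148
  (166 − 131.6034)²/131.6034 = 8.9901
χ² = 27.1386 + 22.3530 + 2.0006 + 1.6478 + 10.9148 + 8.9901 = 73.04

73.04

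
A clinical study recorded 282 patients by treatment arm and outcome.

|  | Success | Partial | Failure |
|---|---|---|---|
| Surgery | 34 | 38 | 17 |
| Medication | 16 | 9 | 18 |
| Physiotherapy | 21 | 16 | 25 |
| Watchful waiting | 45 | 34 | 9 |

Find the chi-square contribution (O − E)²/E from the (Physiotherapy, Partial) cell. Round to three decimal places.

Row total (Physiotherapy) = 62; column total (Partial) = 97; N = 282.
Expected count E = 62 × 97 / 282 = 21.3262.
Contribution = (O − E)²/E = (16 − 21.3262)² / 21.3262 = 1.330.

1.330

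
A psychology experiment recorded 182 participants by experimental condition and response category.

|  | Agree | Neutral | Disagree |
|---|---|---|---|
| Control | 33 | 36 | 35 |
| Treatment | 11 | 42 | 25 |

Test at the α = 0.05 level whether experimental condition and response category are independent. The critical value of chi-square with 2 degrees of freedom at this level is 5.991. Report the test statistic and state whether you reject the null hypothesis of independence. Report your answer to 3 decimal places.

Row totals: 104, 78. Column totals: 44, 78, 60. Grand total N = 182.
Expected counts (row total × column total / N):
  Control, Agree: 104×44/182 = 25.1429
  Control, Neutral: 104×78/182 = 44.5714
  Control, Disagree: 104×60/182 = 34.2857
  Treatment, Agree: 78×44/182 = 18.8571
  Treatment, Neutral: 78×78/182 = 33.4286
  Treatment, Disagree: 78×60/182 = 25.7143
Contributions (O − E)²/E:
  (33 − 25.1429)²/25.1429 = 2.4553
  (36 − 44.5714)²/44.5714 = 1.6483
  (35 − 34.2857)²/34.2857 = 0.0149
  (11 − 18.8571)²/18.8571 = 3.2738
  (42 − 33.4286)²/33.4286 = 2.1978
  (25 − 25.7143)²/25.7143 = 0.0198
χ² = 2.4553 + 1.6483 + 0.0149 + 3.2738 + 2.1978 + 0.0198 = 9.610
df = (2−1)(3−1) = 2. Since 9.610 > 5.991, reject the null hypothesis of independence at α = 0.05.

9.610; reject H₀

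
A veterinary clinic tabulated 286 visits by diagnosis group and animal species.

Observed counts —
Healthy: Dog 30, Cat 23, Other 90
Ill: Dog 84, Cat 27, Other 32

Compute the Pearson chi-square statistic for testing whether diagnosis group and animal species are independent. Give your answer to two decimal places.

Row totals: 143, 143. Column totals: 114, 50, 122. Grand total N = 286.
Expected counts (row total × column total / N):
  Healthy, Dog: 143×114/286 = 57.000
  Healthy, Cat: 143×50/286 = 25.000
  Healthy, Other: 143×122/286 = 61.000
  Ill, Dog: 143×114/286 = 57.000
  Ill, Cat: 143×50/286 = 25.000
  Ill, Other: 143×122/286 = 61.000
Contributions (O − E)²/E:
  (30 − 57.000)²/57.000 = 12.7895
  (23 − 25.000)²/25.000 = 0.1600
  (90 − 61.000)²/61.000 = 13.7869
  (84 − 57.000)²/57.000 = 12.7895
  (27 − 25.000)²/25.000 = 0.1600
  (32 − 61.000)²/61.000 = 13.7869
χ² = 12.7895 + 0.1600 + 13.7869 + 12.7895 + 0.1600 + 13.7869 = 53.47

53.47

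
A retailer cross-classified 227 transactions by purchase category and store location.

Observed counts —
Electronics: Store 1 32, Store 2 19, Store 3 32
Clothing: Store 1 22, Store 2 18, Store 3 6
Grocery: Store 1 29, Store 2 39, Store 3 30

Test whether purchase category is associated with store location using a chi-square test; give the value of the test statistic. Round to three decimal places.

13.829

Row totals: 83, 46, 98. Column totals: 83, 76, 68. Grand total N = 227.
Expected counts (row total × column total / N):
  Electronics, Store 1: 83×83/227 = 30.34802
  Electronics, Store 2: 83×76/227 = 27.78855
  Electronics, Store 3: 83×68/227 = 24.86344
  Clothing, Store 1: 46×83/227 = 16.81938
  Clothing, Store 2: 46×76/227 = 15.40088
  Clothing, Store 3: 46×68/227 = 13.77974
  Grocery, Store 1: 98×83/227 = 35.83260
  Grocery, Store 2: 98×76/227 = 32.81057
  Grocery, Store 3: 98×68/227 = 29.35683
Contributions (O − E)²/E:
  (32 − 30.34802)²/30.34802 = 0.0899
  (19 − 27.78855)²/27.78855 = 2.7795
  (32 − 24.86344)²/24.86344 = 2.0484
  (22 − 16.81938)²/16.81938 = 1.5957
  (18 − 15.40088)²/15.40088 = 0.4386
  (6 − 13.77974)²/13.77974 = 4.3923
  (29 − 35.83260)²/35.83260 = 1.3028
  (39 − 32.81057)²/32.81057 = 1.1676
  (30 − 29.35683)²/29.35683 = 0.0141
χ² = 0.0899 + 2.7795 + 2.0484 + 1.5957 + 0.4386 + 4.3923 + 1.3028 + 1.1676 + 0.0141 = 13.829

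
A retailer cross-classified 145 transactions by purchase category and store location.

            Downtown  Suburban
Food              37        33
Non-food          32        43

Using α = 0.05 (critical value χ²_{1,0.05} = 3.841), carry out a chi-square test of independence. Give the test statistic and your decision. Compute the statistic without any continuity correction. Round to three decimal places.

1.507; fail to reject H₀

Row totals: 70, 75. Column totals: 69, 76. Grand total N = 145.
Expected counts (row total × column total / N):
  Food, Downtown: 70×69/145 = 33.31034
  Food, Suburban: 70×76/145 = 36.68966
  Non-food, Downtown: 75×69/145 = 35.68966
  Non-food, Suburban: 75×76/145 = 39.31034
Contributions (O − E)²/E:
  (37 − 33.31034)²/33.31034 = 0.4087
  (33 − 36.68966)²/36.68966 = 0.3710
  (32 − 35.68966)²/35.68966 = 0.3814
  (43 − 39.31034)²/39.31034 = 0.3463
χ² = 0.4087 + 0.3710 + 0.3814 + 0.3463 = 1.507
df = (2−1)(2−1) = 1. Since 1.507 < 3.841, fail to reject the null hypothesis of independence at α = 0.05.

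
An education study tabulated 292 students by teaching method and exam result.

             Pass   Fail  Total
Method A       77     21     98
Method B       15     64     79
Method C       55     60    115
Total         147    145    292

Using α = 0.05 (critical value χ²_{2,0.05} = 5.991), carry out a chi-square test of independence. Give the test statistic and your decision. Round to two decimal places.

Grand total N = 292.
Expected counts (row total × column total / N):
  Method A, Pass: 98×147/292 = 49.336
  Method A, Fail: 98×145/292 = 48.664
  Method B, Pass: 79×147/292 = 39.771
  Method B, Fail: 79×145/292 = 39.229
  Method C, Pass: 115×147/292 = 57.894
  Method C, Fail: 115×145/292 = 57.106
Contributions (O − E)²/E:
  (77 − 49.336)²/49.336 = 15.5119
  (21 − 48.664)²/48.664 = 15.7261
  (15 − 39.771)²/39.771 = 15.4284
  (64 − 39.229)²/39.229 = 15.6416
  (55 − 57.894)²/57.894 = 0.1447
  (60 − 57.106)²/57.106 = 0.1467
χ² = 15.5119 + 15.7261 + 15.4284 + 15.6416 + 0.1447 + 0.1467 = 62.60
df = (3−1)(2−1) = 2. Since 62.60 > 5.991, reject the null hypothesis of independence at α = 0.05.

62.60; reject H₀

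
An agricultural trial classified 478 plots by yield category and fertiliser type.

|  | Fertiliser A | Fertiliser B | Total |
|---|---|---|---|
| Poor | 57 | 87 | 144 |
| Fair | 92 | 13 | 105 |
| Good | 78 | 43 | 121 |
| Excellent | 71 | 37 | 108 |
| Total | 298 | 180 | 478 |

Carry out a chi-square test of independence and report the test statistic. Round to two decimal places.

61.11

Grand total N = 478.
Expected counts (row total × column total / N):
  Poor, Fertiliser A: 144×298/478 = 89.774
  Poor, Fertiliser B: 144×180/478 = 54.226
  Fair, Fertiliser A: 105×298/478 = 65.460
  Fair, Fertiliser B: 105×180/478 = 39.540
  Good, Fertiliser A: 121×298/478 = 75.435
  Good, Fertiliser B: 121×180/478 = 45.565
  Excellent, Fertiliser A: 108×298/478 = 67.331
  Excellent, Fertiliser B: 108×180/478 = 40.669
Contributions (O − E)²/E:
  (57 − 89.774)²/89.774 = 11.9649
  (87 − 54.226)²/54.226 = 19.8085
  (92 − 65.460)²/65.460 = 10.7603
  (13 − 39.540)²/39.540 = 17.8142
  (78 − 75.435)²/75.435 = 0.0872
  (43 − 45.565)²/45.565 = 0.1444
  (71 − 67.331)²/67.331 = 0.1999
  (37 − 40.669)²/40.669 = 0.3310
χ² = 11.9649 + 19.8085 + 10.7603 + 17.8142 + 0.0872 + 0.1444 + 0.1999 + 0.3310 = 61.11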